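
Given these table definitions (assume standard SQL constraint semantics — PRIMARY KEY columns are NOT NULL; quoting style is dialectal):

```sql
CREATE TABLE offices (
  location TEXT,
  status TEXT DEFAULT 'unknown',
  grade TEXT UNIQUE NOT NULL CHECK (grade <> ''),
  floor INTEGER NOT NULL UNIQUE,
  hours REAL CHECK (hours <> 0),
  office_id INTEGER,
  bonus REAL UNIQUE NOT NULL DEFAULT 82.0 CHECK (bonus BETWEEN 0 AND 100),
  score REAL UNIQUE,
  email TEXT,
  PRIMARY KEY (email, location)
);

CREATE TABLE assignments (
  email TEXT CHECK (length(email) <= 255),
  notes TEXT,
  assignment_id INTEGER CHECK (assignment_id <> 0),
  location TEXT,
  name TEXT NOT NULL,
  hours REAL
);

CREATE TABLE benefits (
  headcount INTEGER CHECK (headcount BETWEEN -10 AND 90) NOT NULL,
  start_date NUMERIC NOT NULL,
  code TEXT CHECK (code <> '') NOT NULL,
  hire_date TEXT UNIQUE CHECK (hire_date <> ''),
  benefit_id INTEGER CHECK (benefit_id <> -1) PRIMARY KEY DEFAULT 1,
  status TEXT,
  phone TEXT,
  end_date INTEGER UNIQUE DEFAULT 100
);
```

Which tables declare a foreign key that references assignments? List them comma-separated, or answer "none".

none

No REFERENCES clause anywhere in the schema names assignments.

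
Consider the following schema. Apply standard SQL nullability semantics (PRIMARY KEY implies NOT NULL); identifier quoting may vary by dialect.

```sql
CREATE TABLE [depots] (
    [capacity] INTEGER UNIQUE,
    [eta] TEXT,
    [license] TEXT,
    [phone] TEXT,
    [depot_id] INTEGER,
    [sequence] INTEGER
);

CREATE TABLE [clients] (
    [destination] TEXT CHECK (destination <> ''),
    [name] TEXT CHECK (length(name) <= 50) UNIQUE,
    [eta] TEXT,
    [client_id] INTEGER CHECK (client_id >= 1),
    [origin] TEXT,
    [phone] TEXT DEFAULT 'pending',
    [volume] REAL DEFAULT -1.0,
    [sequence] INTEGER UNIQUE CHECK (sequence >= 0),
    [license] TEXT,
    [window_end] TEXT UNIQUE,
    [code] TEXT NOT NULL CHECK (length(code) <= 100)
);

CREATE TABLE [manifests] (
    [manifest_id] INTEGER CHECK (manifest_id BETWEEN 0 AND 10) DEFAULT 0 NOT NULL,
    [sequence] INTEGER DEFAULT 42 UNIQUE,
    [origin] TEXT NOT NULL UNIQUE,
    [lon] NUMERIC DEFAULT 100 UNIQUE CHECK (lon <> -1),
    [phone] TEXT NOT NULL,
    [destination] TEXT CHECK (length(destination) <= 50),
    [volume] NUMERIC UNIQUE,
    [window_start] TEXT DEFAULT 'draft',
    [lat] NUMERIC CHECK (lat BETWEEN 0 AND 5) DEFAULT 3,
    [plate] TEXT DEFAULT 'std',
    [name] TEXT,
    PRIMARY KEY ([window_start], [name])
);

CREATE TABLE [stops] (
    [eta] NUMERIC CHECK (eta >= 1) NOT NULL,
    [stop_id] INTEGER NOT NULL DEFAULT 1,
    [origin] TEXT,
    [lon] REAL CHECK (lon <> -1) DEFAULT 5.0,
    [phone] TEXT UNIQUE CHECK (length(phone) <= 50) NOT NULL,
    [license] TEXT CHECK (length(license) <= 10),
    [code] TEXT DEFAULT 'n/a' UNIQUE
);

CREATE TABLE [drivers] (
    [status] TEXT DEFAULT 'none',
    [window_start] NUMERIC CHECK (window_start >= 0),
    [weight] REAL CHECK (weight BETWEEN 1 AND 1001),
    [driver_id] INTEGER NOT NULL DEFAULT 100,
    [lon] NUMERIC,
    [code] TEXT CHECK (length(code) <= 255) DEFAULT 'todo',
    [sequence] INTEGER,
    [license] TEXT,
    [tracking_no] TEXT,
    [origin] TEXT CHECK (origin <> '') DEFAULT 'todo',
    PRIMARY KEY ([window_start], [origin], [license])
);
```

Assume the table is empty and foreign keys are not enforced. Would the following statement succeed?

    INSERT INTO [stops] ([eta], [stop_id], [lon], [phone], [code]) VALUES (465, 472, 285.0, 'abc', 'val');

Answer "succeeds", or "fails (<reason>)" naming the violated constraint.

succeeds

NOT NULL columns: eta is supplied; phone is supplied; stop_id is supplied.
CHECK constraints: 465 satisfies (eta >= 1); 285.0 satisfies (lon <> -1); 'abc' satisfies (length(phone) <= 50).
No constraint is violated.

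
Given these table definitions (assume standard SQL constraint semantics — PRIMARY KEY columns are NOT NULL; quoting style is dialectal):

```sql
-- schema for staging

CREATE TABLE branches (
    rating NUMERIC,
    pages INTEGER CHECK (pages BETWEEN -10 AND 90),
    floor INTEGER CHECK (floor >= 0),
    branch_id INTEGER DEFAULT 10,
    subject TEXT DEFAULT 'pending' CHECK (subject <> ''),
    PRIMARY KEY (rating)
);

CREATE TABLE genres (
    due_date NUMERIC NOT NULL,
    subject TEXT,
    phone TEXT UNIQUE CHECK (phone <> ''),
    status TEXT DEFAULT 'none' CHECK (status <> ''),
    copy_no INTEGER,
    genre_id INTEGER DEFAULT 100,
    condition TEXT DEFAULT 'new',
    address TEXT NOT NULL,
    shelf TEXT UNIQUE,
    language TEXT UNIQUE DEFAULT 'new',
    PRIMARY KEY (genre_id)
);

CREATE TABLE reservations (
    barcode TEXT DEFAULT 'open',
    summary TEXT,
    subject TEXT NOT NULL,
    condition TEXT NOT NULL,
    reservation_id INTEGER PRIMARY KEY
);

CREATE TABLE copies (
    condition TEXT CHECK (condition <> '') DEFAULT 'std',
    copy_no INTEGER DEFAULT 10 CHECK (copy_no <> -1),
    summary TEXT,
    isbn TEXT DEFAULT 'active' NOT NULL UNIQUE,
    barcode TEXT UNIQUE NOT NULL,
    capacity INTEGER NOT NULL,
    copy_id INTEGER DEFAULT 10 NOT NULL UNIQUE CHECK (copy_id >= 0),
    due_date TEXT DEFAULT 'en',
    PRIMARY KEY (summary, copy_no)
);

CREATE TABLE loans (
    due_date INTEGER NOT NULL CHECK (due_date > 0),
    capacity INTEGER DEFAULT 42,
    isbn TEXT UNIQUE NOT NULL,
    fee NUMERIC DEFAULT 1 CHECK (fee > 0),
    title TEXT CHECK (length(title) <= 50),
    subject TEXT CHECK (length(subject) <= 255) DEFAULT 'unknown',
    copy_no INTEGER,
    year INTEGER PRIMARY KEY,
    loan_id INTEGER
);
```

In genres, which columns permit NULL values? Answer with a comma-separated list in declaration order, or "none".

- due_date: declared NOT NULL → not nullable.
- subject: no NOT NULL constraint applies → nullable.
- phone: CHECK does not forbid NULL (a CHECK constraint passes when its expression is NULL) → nullable.
- status: CHECK does not forbid NULL (a CHECK constraint passes when its expression is NULL) → nullable.
- copy_no: no NOT NULL constraint applies → nullable.
- genre_id: part of the PRIMARY KEY, which implies NOT NULL → not nullable.
- condition: DEFAULT only fills an omitted column; an explicit NULL is still allowed → nullable.
- address: declared NOT NULL → not nullable.
- shelf: UNIQUE does not imply NOT NULL → nullable.
- language: UNIQUE does not imply NOT NULL → nullable.

subject, phone, status, copy_no, condition, shelf, language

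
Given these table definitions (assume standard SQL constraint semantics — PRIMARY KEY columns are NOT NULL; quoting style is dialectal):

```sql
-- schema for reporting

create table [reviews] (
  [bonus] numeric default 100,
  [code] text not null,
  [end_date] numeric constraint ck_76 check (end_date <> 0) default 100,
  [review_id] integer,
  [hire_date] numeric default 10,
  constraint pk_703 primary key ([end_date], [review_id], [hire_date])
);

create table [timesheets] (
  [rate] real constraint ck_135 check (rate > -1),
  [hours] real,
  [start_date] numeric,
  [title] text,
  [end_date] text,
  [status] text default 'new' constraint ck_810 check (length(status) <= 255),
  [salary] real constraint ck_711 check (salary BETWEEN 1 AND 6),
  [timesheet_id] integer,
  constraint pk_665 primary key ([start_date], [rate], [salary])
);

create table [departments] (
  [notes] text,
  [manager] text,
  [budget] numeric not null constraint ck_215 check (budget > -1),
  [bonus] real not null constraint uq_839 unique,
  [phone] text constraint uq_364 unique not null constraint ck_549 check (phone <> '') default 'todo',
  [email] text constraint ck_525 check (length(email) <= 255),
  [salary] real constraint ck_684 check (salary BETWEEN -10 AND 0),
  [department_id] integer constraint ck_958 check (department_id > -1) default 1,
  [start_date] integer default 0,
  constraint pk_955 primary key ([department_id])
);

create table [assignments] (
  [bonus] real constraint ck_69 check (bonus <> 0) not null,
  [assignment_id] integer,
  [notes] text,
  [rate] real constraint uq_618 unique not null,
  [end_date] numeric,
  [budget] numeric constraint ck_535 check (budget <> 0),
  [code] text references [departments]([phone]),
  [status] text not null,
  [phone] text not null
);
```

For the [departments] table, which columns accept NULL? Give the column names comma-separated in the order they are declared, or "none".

notes, manager, email, salary, start_date

- notes: no NOT NULL constraint applies → nullable.
- manager: no NOT NULL constraint applies → nullable.
- budget: declared NOT NULL → not nullable.
- bonus: declared NOT NULL → not nullable.
- phone: declared NOT NULL → not nullable.
- email: CHECK does not forbid NULL (a CHECK constraint passes when its expression is NULL) → nullable.
- salary: CHECK does not forbid NULL (a CHECK constraint passes when its expression is NULL) → nullable.
- department_id: part of the PRIMARY KEY, which implies NOT NULL → not nullable.
- start_date: DEFAULT only fills an omitted column; an explicit NULL is still allowed → nullable.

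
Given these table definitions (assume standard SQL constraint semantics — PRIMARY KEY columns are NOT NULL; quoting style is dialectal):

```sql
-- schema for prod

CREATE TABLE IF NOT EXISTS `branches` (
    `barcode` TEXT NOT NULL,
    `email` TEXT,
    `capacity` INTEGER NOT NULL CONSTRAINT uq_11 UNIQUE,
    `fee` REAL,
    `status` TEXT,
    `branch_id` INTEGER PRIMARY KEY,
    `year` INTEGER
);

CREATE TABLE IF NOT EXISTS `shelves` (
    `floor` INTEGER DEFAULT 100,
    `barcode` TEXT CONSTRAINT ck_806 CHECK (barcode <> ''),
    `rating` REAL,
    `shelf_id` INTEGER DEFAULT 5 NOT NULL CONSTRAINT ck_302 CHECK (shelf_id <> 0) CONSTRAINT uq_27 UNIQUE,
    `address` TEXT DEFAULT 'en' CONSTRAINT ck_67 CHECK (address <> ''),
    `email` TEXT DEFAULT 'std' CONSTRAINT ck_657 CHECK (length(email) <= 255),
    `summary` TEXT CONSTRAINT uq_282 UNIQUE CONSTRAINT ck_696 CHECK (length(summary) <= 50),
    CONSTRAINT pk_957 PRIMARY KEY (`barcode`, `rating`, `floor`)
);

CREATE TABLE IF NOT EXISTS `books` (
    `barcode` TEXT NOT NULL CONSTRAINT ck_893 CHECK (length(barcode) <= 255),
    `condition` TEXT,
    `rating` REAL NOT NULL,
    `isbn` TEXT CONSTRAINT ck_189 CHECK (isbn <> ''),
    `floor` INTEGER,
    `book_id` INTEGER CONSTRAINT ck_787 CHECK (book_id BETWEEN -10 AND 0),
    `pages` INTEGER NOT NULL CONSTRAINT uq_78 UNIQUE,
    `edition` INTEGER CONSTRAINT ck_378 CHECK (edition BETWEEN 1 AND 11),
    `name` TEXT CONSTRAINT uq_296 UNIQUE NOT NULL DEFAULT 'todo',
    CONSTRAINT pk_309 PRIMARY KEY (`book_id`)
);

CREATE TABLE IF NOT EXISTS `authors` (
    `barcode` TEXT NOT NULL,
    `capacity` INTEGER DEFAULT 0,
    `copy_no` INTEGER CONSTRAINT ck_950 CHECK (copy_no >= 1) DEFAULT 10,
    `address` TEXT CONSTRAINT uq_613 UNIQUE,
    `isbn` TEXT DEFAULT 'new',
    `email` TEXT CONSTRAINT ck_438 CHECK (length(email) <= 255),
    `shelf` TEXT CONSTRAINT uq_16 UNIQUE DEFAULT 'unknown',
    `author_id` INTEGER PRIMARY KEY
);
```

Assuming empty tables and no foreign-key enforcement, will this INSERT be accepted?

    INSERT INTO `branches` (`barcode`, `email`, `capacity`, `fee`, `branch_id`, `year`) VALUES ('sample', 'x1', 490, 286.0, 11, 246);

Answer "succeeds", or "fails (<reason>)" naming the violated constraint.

NOT NULL columns: barcode is supplied; branch_id is supplied; capacity is supplied.
No constraint is violated.

succeeds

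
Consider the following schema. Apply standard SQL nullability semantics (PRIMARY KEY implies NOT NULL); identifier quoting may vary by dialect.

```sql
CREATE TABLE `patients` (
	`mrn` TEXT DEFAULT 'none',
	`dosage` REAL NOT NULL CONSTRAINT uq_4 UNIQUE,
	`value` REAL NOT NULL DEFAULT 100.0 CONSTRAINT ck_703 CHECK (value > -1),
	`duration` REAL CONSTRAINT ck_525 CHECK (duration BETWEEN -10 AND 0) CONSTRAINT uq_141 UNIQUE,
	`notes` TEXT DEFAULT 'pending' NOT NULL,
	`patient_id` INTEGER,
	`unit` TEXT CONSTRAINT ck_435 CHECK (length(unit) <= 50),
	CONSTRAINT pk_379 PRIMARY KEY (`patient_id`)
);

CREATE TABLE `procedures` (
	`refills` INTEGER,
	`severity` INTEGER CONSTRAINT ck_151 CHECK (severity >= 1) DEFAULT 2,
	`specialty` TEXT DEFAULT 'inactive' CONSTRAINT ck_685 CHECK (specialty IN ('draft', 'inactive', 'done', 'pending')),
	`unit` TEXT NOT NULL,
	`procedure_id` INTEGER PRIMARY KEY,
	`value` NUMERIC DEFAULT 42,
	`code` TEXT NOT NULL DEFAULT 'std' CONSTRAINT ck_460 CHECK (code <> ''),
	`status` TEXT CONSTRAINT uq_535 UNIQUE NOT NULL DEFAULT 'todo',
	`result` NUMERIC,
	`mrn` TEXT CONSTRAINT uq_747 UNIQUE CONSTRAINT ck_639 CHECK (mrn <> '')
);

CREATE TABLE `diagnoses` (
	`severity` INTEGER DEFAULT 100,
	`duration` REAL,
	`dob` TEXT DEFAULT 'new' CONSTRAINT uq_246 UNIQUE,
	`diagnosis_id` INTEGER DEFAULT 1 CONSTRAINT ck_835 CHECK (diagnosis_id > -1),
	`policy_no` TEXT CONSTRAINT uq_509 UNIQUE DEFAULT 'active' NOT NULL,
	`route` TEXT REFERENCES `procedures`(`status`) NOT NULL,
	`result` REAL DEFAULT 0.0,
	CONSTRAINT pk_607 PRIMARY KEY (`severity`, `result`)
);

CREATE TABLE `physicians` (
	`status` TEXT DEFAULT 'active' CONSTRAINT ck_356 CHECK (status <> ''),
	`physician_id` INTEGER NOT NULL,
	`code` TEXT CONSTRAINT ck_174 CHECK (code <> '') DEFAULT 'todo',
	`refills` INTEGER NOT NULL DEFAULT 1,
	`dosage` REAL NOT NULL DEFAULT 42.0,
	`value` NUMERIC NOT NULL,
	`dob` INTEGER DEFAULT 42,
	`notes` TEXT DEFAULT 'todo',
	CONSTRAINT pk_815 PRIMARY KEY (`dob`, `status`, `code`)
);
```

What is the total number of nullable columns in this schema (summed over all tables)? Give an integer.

13

patients: 3 nullable (mrn, duration, unit — PK (patient_id) and explicit NOT NULL columns excluded).
procedures: 6 nullable (refills, severity, specialty, value, result, mrn — PK (procedure_id) and explicit NOT NULL columns excluded).
diagnoses: 3 nullable (duration, dob, diagnosis_id — PK (severity, result) and explicit NOT NULL columns excluded).
physicians: 1 nullable (notes — PK (dob, status, code) and explicit NOT NULL columns excluded).
Total: 3 + 6 + 3 + 1 = 13.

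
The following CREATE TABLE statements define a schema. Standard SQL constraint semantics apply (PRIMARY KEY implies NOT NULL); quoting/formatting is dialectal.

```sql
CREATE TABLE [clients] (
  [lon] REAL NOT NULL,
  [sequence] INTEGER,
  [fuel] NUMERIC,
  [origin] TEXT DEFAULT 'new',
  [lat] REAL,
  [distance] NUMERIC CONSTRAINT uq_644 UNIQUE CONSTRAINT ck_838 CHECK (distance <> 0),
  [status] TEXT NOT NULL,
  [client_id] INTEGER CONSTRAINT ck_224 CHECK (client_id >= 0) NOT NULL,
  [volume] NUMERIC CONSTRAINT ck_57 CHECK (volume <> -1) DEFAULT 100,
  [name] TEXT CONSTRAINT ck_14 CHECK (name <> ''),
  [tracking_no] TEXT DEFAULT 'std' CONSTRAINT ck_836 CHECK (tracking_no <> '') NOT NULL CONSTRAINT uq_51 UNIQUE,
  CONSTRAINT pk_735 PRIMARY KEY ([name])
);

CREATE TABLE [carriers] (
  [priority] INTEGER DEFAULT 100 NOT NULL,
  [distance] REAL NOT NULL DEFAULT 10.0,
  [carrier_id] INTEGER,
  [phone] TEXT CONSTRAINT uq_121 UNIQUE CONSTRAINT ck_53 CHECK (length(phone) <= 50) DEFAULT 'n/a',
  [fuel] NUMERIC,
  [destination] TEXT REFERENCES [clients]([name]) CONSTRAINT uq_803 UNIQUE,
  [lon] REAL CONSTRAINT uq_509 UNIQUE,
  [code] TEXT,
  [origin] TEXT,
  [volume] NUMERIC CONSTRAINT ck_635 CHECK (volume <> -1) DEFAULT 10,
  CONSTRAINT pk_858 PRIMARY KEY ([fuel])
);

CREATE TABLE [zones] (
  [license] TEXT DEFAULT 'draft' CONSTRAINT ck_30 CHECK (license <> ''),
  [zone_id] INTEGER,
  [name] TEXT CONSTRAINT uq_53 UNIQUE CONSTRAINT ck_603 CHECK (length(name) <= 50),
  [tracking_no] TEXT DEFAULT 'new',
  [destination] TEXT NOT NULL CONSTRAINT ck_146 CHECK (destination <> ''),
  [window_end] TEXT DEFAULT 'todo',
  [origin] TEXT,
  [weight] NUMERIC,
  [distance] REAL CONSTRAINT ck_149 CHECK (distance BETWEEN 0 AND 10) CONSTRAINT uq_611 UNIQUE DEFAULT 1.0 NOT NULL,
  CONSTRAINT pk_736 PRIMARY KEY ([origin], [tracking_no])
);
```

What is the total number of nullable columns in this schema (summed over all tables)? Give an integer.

18

clients: 6 nullable (sequence, fuel, origin, lat, distance, volume — PK (name) and explicit NOT NULL columns excluded).
carriers: 7 nullable (carrier_id, phone, destination, lon, code, origin, volume — PK (fuel) and explicit NOT NULL columns excluded).
zones: 5 nullable (license, zone_id, name, window_end, weight — PK (origin, tracking_no) and explicit NOT NULL columns excluded).
Total: 6 + 7 + 5 = 18.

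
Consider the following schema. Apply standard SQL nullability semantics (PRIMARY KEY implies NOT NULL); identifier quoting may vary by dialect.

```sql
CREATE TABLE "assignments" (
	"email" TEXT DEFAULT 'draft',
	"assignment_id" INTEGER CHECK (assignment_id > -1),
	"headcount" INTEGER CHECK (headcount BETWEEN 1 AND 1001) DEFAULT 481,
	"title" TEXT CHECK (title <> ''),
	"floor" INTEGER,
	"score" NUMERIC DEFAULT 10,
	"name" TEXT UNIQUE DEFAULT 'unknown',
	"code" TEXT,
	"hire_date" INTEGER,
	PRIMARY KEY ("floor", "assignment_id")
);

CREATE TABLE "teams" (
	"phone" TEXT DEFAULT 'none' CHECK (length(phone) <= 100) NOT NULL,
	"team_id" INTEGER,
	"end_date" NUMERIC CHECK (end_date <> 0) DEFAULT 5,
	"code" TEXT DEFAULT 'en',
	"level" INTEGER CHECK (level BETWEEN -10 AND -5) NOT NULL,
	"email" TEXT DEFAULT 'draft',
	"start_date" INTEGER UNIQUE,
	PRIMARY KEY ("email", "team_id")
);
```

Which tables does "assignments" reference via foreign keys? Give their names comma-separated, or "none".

none

No column in assignments has a REFERENCES clause.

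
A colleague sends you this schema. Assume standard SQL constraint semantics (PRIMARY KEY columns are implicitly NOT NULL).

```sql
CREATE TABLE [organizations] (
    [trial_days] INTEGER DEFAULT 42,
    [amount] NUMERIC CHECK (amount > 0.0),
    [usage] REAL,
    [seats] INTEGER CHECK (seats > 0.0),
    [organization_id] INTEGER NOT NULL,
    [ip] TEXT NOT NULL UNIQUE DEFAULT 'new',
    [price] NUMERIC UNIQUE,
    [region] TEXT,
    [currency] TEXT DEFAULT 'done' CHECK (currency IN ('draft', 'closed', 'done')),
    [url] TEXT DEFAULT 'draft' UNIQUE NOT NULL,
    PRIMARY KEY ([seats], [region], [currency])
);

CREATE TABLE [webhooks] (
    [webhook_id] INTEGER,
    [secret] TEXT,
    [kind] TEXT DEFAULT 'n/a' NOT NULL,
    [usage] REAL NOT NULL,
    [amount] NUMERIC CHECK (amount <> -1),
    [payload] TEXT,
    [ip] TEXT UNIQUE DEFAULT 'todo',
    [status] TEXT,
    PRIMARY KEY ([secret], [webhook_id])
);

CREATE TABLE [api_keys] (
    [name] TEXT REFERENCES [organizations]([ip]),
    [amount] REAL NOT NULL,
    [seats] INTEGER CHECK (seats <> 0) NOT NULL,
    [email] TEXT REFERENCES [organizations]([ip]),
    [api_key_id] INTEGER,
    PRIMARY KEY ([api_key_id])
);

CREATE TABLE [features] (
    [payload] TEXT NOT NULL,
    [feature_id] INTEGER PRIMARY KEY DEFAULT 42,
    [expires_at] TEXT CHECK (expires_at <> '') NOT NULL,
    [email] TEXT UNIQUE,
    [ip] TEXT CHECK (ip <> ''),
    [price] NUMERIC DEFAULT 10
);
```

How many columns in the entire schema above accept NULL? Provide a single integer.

organizations: 4 nullable (trial_days, amount, usage, price — PK (seats, region, currency) and explicit NOT NULL columns excluded).
webhooks: 4 nullable (amount, payload, ip, status — PK (secret, webhook_id) and explicit NOT NULL columns excluded).
api_keys: 2 nullable (name, email — PK (api_key_id) and explicit NOT NULL columns excluded).
features: 3 nullable (email, ip, price — PK (feature_id) and explicit NOT NULL columns excluded).
Total: 4 + 4 + 2 + 3 = 13.

13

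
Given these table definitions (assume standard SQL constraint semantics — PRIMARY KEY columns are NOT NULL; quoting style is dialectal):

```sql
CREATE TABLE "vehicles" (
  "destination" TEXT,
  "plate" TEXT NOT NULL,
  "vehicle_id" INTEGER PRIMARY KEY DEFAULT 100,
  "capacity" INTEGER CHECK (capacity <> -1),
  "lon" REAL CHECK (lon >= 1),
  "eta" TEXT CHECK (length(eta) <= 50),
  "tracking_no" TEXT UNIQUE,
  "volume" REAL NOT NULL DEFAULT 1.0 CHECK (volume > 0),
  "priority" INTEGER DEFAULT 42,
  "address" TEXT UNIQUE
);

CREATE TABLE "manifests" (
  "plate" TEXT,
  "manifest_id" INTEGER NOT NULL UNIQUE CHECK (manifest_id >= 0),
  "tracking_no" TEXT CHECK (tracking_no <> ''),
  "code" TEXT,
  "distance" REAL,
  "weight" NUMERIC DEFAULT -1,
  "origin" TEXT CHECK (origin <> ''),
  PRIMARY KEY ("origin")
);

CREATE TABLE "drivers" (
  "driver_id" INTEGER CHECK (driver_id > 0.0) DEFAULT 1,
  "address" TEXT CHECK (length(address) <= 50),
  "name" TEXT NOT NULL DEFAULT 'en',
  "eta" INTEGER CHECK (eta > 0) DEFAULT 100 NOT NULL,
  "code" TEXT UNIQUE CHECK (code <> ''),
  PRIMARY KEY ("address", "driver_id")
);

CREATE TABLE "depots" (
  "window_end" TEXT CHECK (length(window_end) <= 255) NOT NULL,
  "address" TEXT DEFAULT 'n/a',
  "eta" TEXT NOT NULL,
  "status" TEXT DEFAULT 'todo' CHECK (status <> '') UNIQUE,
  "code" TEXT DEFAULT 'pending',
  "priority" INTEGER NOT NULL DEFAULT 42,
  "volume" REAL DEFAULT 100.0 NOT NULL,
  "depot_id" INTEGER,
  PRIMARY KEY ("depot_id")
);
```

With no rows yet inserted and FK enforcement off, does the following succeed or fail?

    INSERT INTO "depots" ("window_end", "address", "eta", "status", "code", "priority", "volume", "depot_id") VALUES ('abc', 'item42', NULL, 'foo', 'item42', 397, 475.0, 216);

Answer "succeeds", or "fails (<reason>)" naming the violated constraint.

fails (NOT NULL on eta)

eta is explicitly set to NULL, but eta is declared NOT NULL.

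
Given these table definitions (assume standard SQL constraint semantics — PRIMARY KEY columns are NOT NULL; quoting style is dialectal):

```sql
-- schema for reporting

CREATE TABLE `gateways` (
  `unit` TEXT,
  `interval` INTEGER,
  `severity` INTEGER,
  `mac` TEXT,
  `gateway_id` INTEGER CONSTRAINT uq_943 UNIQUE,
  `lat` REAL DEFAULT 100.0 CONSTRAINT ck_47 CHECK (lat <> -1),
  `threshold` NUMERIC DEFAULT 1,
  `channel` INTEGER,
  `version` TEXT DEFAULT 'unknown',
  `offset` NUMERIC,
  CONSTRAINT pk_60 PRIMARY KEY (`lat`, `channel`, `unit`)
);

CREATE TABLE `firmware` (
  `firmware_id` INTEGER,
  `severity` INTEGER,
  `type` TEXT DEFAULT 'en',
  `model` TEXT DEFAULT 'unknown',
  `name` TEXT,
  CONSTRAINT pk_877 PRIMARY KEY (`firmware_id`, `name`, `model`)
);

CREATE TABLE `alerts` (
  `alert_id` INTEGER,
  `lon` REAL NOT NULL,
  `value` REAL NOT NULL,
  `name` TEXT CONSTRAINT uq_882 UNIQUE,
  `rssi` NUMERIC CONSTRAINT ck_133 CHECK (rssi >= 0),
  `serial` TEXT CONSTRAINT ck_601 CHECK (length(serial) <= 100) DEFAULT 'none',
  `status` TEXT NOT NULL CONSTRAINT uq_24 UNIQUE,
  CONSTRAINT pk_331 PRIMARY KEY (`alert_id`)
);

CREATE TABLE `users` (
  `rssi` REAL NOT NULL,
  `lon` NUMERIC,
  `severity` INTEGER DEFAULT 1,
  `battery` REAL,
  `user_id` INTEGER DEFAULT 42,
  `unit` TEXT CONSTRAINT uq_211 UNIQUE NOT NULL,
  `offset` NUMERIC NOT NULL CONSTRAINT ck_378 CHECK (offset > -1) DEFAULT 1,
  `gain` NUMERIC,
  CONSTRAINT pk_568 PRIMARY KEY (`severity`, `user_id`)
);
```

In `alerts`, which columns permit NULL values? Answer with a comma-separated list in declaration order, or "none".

- alert_id: part of the PRIMARY KEY, which implies NOT NULL → not nullable.
- lon: declared NOT NULL → not nullable.
- value: declared NOT NULL → not nullable.
- name: UNIQUE does not imply NOT NULL → nullable.
- rssi: CHECK does not forbid NULL (a CHECK constraint passes when its expression is NULL) → nullable.
- serial: CHECK does not forbid NULL (a CHECK constraint passes when its expression is NULL) → nullable.
- status: declared NOT NULL → not nullable.

name, rssi, serial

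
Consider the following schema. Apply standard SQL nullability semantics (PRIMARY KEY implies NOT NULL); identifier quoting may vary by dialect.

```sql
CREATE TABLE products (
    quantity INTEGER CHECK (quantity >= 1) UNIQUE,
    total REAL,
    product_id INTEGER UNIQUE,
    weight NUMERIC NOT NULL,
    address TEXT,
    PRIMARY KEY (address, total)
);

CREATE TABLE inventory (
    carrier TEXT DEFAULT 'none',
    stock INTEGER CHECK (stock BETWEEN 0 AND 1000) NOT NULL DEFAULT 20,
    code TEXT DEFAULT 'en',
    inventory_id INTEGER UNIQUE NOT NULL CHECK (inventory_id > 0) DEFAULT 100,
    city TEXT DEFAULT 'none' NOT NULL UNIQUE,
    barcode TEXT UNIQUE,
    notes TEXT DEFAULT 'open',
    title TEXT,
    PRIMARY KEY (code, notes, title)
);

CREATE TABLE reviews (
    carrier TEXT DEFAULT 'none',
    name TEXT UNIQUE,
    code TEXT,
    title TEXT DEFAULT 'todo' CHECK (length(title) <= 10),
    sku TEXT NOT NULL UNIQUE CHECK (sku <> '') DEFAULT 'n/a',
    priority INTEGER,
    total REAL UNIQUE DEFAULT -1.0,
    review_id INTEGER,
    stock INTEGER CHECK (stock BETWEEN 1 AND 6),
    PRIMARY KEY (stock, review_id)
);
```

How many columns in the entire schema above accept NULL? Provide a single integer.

10

products: 2 nullable (quantity, product_id — PK (address, total) and explicit NOT NULL columns excluded).
inventory: 2 nullable (carrier, barcode — PK (code, notes, title) and explicit NOT NULL columns excluded).
reviews: 6 nullable (carrier, name, code, title, priority, total — PK (stock, review_id) and explicit NOT NULL columns excluded).
Total: 2 + 2 + 6 = 10.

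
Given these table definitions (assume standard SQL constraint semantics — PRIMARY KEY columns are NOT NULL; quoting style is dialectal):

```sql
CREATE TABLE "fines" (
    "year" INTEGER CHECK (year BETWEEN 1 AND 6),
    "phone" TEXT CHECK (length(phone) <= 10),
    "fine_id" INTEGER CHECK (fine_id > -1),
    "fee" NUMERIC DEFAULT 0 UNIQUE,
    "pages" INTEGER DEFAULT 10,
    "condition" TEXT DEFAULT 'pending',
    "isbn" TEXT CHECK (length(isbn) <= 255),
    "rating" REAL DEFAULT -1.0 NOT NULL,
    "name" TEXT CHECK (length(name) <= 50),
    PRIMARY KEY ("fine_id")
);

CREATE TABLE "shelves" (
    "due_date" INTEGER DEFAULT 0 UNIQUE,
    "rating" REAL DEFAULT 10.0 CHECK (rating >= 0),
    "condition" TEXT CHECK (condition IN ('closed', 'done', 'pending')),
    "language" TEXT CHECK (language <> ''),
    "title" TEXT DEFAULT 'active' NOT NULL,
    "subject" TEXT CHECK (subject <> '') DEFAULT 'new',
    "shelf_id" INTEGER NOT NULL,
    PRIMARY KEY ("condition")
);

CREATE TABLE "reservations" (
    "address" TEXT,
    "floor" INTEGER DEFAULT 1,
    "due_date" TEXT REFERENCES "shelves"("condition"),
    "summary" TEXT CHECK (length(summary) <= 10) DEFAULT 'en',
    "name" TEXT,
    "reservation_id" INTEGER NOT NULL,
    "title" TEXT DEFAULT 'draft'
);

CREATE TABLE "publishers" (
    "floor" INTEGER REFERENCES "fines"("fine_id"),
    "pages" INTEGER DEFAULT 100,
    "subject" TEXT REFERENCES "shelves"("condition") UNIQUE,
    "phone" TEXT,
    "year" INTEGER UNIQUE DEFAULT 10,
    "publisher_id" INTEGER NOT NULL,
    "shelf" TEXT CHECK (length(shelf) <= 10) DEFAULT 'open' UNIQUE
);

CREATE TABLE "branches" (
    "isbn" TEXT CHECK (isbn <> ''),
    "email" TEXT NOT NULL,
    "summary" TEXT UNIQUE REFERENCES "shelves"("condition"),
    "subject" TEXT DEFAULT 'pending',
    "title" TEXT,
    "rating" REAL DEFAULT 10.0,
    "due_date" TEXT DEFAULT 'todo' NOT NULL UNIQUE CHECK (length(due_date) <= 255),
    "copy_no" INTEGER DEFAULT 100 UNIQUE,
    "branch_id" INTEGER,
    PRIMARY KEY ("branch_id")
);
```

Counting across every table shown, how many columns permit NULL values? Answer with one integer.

29

fines: 7 nullable (year, phone, fee, pages, condition, isbn, name — PK (fine_id) and explicit NOT NULL columns excluded).
shelves: 4 nullable (due_date, rating, language, subject — PK (condition) and explicit NOT NULL columns excluded).
reservations: 6 nullable (address, floor, due_date, summary, name, title — PK none and explicit NOT NULL columns excluded).
publishers: 6 nullable (floor, pages, subject, phone, year, shelf — PK none and explicit NOT NULL columns excluded).
branches: 6 nullable (isbn, summary, subject, title, rating, copy_no — PK (branch_id) and explicit NOT NULL columns excluded).
Total: 7 + 4 + 6 + 6 + 6 = 29.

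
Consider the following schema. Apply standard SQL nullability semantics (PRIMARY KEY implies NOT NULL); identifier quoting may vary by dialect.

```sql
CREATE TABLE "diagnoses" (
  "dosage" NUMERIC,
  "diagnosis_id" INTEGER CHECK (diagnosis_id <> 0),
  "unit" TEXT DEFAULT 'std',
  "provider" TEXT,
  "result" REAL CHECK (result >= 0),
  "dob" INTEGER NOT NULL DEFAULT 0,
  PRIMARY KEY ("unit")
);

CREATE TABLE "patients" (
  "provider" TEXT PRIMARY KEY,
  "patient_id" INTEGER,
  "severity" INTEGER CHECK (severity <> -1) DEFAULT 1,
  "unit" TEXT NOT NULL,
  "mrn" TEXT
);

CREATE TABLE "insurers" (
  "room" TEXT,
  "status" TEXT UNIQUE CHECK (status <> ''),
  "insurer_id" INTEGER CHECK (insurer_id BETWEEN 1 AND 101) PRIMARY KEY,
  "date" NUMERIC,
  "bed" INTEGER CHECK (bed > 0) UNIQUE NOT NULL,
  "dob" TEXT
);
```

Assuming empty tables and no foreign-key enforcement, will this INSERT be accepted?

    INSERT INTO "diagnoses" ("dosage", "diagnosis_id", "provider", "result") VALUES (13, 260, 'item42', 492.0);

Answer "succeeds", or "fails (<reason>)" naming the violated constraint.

NOT NULL columns: dob defaults to 0; unit defaults to 'std'.
CHECK constraints: 260 satisfies (diagnosis_id <> 0); 492.0 satisfies (result >= 0).
No constraint is violated.

succeeds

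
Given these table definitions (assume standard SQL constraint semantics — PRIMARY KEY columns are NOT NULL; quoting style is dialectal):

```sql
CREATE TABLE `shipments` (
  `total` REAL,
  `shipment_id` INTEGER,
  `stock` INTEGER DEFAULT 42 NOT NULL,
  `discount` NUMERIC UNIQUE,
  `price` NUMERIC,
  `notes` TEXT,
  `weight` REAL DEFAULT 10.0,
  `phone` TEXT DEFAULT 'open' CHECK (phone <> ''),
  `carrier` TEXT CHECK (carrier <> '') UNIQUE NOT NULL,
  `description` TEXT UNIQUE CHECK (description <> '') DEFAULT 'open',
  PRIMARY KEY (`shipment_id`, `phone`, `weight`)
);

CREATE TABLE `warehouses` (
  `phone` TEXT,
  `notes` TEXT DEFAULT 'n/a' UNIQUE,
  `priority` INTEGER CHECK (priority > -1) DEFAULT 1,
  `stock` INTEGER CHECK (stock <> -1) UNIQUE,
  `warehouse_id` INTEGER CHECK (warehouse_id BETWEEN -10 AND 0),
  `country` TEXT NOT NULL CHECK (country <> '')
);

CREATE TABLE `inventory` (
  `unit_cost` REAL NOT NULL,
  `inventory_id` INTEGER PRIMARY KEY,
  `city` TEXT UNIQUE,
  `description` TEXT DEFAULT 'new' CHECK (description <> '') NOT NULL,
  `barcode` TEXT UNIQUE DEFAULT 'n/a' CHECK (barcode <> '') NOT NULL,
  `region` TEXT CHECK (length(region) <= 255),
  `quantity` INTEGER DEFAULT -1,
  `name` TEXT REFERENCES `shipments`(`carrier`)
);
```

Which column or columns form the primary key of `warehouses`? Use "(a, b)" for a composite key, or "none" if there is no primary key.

none

No column is declared PRIMARY KEY inline, and there is no table-level PRIMARY KEY clause in warehouses.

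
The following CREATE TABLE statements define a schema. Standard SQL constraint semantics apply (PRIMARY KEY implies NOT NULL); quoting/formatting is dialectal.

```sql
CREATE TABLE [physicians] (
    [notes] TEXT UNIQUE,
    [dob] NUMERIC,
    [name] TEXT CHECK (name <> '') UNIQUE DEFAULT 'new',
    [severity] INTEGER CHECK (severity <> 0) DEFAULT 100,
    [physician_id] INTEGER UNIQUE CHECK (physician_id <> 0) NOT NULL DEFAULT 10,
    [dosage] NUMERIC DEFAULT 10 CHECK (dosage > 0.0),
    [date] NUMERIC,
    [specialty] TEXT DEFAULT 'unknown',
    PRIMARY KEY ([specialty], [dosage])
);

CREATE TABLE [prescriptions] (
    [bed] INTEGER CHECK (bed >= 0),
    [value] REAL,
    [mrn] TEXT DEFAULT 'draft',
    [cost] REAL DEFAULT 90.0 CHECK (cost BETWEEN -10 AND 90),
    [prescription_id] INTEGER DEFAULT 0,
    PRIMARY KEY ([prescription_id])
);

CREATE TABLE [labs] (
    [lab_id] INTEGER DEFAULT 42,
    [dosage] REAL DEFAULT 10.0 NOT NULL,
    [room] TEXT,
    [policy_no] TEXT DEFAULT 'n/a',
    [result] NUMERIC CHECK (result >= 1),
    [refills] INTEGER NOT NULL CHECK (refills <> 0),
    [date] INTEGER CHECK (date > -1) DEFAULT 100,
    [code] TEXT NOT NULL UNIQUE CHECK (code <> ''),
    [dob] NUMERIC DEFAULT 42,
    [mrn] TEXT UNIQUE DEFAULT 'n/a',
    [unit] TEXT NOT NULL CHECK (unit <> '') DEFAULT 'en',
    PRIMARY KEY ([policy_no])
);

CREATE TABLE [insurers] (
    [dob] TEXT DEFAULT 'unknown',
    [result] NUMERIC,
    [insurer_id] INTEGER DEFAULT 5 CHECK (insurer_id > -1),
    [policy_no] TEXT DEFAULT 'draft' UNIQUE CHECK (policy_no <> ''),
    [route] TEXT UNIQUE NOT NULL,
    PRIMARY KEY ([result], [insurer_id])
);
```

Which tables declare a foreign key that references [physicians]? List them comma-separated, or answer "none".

No REFERENCES clause anywhere in the schema names physicians.

none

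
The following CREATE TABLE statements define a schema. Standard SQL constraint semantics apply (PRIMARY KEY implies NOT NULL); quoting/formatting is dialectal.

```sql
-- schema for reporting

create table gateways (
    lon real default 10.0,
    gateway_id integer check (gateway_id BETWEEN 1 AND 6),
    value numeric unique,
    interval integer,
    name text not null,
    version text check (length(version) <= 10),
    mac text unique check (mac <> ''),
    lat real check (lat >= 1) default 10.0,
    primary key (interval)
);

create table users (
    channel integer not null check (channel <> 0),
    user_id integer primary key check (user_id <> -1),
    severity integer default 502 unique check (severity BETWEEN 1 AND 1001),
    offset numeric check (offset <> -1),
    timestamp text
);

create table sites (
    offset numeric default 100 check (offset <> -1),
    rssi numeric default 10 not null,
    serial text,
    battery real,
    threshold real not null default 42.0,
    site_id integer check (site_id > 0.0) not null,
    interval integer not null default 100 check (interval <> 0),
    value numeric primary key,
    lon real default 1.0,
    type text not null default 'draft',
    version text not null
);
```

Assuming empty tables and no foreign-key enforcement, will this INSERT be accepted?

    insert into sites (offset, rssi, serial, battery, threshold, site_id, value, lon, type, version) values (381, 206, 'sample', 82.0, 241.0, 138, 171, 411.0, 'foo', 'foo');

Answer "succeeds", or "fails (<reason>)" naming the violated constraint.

NOT NULL columns: interval defaults to 100; rssi is supplied; site_id is supplied; threshold is supplied; type is supplied; value is supplied; version is supplied.
CHECK constraints: 381 satisfies (offset <> -1); 138 satisfies (site_id > 0.0).
No constraint is violated.

succeeds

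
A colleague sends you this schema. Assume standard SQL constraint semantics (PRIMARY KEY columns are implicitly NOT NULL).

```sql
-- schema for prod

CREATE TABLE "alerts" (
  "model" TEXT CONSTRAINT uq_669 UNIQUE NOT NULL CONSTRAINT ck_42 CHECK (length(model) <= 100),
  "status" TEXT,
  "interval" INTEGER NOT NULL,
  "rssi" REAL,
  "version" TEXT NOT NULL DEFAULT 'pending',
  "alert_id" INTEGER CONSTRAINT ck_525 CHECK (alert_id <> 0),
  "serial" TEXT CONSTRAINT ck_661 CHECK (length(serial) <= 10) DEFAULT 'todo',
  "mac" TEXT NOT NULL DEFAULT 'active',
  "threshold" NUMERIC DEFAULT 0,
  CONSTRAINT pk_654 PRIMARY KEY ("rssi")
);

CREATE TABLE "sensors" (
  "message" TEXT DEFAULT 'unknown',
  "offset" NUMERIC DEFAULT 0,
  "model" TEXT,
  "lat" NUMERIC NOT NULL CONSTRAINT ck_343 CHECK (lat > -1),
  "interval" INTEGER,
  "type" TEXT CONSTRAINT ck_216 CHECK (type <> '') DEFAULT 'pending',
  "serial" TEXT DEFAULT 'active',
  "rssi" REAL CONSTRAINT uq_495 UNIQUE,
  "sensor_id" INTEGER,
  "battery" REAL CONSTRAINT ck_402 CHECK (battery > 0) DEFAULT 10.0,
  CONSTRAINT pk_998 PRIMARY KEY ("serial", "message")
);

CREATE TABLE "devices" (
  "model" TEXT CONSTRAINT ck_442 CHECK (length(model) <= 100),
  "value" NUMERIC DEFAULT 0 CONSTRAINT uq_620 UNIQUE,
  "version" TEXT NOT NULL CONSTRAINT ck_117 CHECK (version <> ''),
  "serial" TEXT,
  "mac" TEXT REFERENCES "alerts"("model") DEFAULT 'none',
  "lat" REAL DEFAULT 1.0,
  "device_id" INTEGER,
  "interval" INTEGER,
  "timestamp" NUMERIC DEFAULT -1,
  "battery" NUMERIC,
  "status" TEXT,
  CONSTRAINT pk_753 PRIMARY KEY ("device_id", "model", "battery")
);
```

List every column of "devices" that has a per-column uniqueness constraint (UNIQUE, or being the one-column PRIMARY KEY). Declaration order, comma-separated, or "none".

value

- model: part of a composite PRIMARY KEY — only the tuple is unique, not this column on its own.
- value: declared UNIQUE → unique.
- version: no UNIQUE or single-column PK constraint.
- serial: no UNIQUE or single-column PK constraint.
- mac: no UNIQUE or single-column PK constraint.
- lat: no UNIQUE or single-column PK constraint.
- device_id: part of a composite PRIMARY KEY — only the tuple is unique, not this column on its own.
- interval: no UNIQUE or single-column PK constraint.
- timestamp: no UNIQUE or single-column PK constraint.
- battery: part of a composite PRIMARY KEY — only the tuple is unique, not this column on its own.
- status: no UNIQUE or single-column PK constraint.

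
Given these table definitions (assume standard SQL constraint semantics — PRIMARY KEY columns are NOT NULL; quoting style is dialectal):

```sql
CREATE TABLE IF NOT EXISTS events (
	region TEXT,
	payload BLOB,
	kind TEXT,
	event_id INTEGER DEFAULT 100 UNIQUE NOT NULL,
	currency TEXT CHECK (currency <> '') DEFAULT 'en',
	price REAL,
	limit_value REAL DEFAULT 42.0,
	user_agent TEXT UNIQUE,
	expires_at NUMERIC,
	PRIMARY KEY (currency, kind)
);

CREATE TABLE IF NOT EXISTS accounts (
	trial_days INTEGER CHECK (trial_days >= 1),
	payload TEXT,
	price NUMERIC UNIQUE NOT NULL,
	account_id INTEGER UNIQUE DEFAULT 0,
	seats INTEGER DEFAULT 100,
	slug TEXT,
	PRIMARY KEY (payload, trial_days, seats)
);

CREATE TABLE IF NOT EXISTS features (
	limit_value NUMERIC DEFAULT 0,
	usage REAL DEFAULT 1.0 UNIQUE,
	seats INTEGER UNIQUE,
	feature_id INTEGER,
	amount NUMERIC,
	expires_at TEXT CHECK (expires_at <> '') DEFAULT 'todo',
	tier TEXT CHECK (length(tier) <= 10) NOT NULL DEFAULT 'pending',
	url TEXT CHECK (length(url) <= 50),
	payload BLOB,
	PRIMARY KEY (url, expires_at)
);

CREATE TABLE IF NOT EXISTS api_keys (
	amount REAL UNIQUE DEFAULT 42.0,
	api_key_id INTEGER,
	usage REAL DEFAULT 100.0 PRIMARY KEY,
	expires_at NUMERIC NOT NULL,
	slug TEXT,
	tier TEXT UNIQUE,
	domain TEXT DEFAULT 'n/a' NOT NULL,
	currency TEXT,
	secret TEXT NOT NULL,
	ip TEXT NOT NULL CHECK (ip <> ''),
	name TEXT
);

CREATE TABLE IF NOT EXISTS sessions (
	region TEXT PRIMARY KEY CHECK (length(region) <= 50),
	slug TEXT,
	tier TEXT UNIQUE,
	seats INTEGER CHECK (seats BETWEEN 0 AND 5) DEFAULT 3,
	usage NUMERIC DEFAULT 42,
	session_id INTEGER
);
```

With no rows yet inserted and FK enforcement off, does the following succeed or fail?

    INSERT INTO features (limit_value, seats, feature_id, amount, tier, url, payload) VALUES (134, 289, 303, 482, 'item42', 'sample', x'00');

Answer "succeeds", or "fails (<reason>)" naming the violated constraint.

succeeds

NOT NULL columns: expires_at defaults to 'todo'; tier is supplied; url is supplied.
CHECK constraints: 'item42' satisfies (length(tier) <= 10); 'sample' satisfies (length(url) <= 50).
No constraint is violated.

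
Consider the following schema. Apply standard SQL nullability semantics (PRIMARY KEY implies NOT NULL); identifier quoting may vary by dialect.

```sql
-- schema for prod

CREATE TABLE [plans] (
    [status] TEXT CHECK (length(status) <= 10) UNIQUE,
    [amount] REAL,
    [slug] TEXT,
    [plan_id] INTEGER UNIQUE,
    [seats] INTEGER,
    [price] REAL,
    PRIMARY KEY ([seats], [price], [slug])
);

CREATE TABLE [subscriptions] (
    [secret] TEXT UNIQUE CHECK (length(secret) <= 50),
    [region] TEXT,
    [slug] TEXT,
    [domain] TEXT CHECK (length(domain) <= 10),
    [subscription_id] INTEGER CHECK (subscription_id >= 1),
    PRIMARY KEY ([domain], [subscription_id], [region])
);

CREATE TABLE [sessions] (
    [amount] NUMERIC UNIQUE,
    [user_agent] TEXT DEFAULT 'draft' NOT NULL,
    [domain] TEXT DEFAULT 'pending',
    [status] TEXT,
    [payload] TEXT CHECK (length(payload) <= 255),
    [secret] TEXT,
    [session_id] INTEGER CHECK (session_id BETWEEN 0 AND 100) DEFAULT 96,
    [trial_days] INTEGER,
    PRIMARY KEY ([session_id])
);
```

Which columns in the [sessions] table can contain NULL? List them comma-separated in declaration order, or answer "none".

amount, domain, status, payload, secret, trial_days

- amount: UNIQUE does not imply NOT NULL → nullable.
- user_agent: declared NOT NULL → not nullable.
- domain: DEFAULT only fills an omitted column; an explicit NULL is still allowed → nullable.
- status: no NOT NULL constraint applies → nullable.
- payload: CHECK does not forbid NULL (a CHECK constraint passes when its expression is NULL) → nullable.
- secret: no NOT NULL constraint applies → nullable.
- session_id: part of the PRIMARY KEY, which implies NOT NULL → not nullable.
- trial_days: no NOT NULL constraint applies → nullable.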